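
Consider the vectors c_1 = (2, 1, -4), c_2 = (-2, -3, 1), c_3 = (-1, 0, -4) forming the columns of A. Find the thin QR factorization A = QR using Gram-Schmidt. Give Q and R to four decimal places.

Q = [[0.4364, -0.3318, -0.8363], [0.2182, -0.8627, 0.4562], [-0.8729, -0.3816, -0.3041]], R = [[4.5826, -2.4004, 3.0551], [0.0000, 2.8702, 1.8582], [0.0000, 0.0000, 2.0528]]

c_1 = (2, 1, -4); ‖c_1‖ = 4.5826, so e_1 = (0.4364, 0.2182, -0.8729).
e_1·c_2 = 0.4364·(-2) + 0.2182·(-3) + (-0.8729)·1 = -2.4004.
u_2 = c_2 + 2.4004·e_1 = (-0.9524, -2.4762, -1.0952).
‖u_2‖ = 2.8702, so e_2 = (-0.3318, -0.8627, -0.3816).
e_1·c_3 = 0.4364·(-1) + 0.2182·0 + (-0.8729)·(-4) = 3.0551; e_2·c_3 = (-0.3318)·(-1) + (-0.8627)·0 + (-0.3816)·(-4) = 1.8582.
u_3 = c_3 − 3.0551·e_1 − 1.8582·e_2 = (-1.7168, 0.9364, -0.6243).
‖u_3‖ = 2.0528, so e_3 = (-0.8363, 0.4562, -0.3041).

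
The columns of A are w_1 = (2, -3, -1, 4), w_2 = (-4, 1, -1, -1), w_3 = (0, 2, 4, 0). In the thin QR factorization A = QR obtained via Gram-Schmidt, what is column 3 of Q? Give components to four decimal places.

e_1 = w_1/‖w_1‖ = (2, -3, -1, 4)/5.4772 = (0.3651, -0.5477, -0.1826, 0.7303).
r_{12} = e_1·w_2 = -2.5560.
u_2 = w_2 + 2.5560·e_1 = (-3.0667, -0.4000, -1.4667, 0.8667).
‖u_2‖ = 3.5308, so e_2 = (-0.8685, -0.1133, -0.4154, 0.2455).
r_{13} = e_1·w_3 = -1.8257; r_{23} = e_2·w_3 = -1.8881.
u_3 = w_3 + 1.8257·e_1 + 1.8881·e_2 = (-0.9733, 0.7861, 2.8824, 1.7968).
‖u_3‖ = 3.6196, so e_3 = (-0.2689, 0.2172, 0.7963, 0.4964).

e_3 = (-0.2689, 0.2172, 0.7963, 0.4964)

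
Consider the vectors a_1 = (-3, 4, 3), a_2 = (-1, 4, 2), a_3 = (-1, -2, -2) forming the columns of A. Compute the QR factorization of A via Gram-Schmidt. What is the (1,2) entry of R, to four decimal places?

r_{12} = 4.2875

a_1 = (-3, 4, 3); ‖a_1‖ = 5.8310, so e_1 = (-0.5145, 0.6860, 0.5145).
r_{12} = e_1·a_2 = 4.2875.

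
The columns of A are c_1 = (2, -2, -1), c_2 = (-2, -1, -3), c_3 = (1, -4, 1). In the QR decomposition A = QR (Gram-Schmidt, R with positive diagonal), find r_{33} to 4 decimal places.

r_{33} = 2.9516

q_1 = c_1/‖c_1‖ = (2, -2, -1)/3.0000 = (0.6667, -0.6667, -0.3333).
r_{12} = q_1·c_2 = 0.3333.
u_2 = c_2 − 0.3333·q_1 = (-2.2222, -0.7778, -2.8889).
‖u_2‖ = 3.7268, so q_2 = (-0.5963, -0.2087, -0.7752).
r_{13} = q_1·c_3 = 3.0000; r_{23} = q_2·c_3 = -0.5367.
u_3 = c_3 − 3.0000·q_1 + 0.5367·q_2 = (-1.3200, -2.1120, 1.5840).
r_{33} = ‖u_3‖ = 2.9516.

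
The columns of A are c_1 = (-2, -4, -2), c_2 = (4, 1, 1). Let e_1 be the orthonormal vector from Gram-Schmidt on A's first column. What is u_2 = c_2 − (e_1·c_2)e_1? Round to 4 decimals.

e_1 = c_1/‖c_1‖ = (-2, -4, -2)/4.8990 = (-0.4082, -0.8165, -0.4082).
r_{12} = e_1·c_2 = -2.8577.
u_2 = c_2 + 2.8577·e_1 = (2.8333, -1.3333, -0.1667).

u_2 = (2.8333, -1.3333, -0.1667)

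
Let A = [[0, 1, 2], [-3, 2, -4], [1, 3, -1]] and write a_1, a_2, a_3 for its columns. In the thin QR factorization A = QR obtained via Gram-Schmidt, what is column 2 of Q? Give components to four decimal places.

q_2 = (0.2763, 0.3039, 0.9118)

a_1 = (0, -3, 1); ‖a_1‖ = 3.1623, so q_1 = (0.0000, -0.9487, 0.3162).
q_1·a_2 = 0.0000·1 + (-0.9487)·2 + 0.3162·3 = -0.9487.
u_2 = a_2 + 0.9487·q_1 = (1.0000, 1.1000, 3.3000).
‖u_2‖ = 3.6194, so q_2 = (0.2763, 0.3039, 0.9118).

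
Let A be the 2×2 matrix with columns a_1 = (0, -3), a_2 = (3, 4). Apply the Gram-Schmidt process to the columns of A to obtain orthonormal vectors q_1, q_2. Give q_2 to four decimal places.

a_1 = (0, -3); ‖a_1‖ = 3.0000, so q_1 = (0.0000, -1.0000).
q_1·a_2 = 0.0000·3 + (-1.0000)·4 = -4.0000.
u_2 = a_2 + 4.0000·q_1 = (3.0000, 0.0000).
‖u_2‖ = 3.0000, so q_2 = (1.0000, 0.0000).

q_2 = (1.0000, 0.0000)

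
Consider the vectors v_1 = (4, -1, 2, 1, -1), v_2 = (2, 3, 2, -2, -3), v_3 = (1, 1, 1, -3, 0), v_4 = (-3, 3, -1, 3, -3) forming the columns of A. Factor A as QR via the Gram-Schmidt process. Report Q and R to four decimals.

Q = [[0.8341, 0.0515, 0.2143, -0.0825], [-0.2085, 0.6782, -0.2177, 0.4934], [0.4170, 0.2232, 0.1181, 0.5471], [0.2085, -0.4807, -0.7844, 0.3193], [-0.2085, -0.5065, 0.5268, 0.5903]], R = [[4.7958, 2.0851, 0.4170, -2.2937], [0.0000, 5.0648, 2.3950, 1.7340], [0.0000, 0.0000, 2.4678, -5.3476], [0.0000, 0.0000, 0.0000, 0.3678]]

q_1 = v_1/‖v_1‖ = (4, -1, 2, 1, -1)/4.7958 = (0.8341, -0.2085, 0.4170, 0.2085, -0.2085).
r_{12} = q_1·v_2 = 2.0851.
u_2 = v_2 − 2.0851·q_1 = (0.2609, 3.4348, 1.1304, -2.4348, -2.5652).
‖u_2‖ = 5.0648, so q_2 = (0.0515, 0.6782, 0.2232, -0.4807, -0.5065).
r_{13} = q_1·v_3 = 0.4170; r_{23} = q_2·v_3 = 2.3950.
u_3 = v_3 − 0.4170·q_1 − 2.3950·q_2 = (0.5288, -0.5373, 0.2915, -1.9356, 1.3000).
‖u_3‖ = 2.4678, so q_3 = (0.2143, -0.2177, 0.1181, -0.7844, 0.5268).
r_{14} = q_1·v_4 = -2.2937; r_{24} = q_2·v_4 = 1.7340; r_{34} = q_3·v_4 = -5.3476.
u_4 = v_4 + 2.2937·q_1 − 1.7340·q_2 + 5.3476·q_3 = (-0.0303, 0.1815, 0.2012, 0.1175, 0.2171).
‖u_4‖ = 0.3678, so q_4 = (-0.0825, 0.4934, 0.5471, 0.3193, 0.5903).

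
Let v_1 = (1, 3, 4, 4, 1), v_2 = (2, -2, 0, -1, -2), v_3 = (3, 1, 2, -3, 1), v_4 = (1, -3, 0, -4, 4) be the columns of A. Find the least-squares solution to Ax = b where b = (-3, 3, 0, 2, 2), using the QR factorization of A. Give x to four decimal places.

e_1 = v_1/‖v_1‖ = (1, 3, 4, 4, 1)/6.5574 = (0.1525, 0.4575, 0.6100, 0.6100, 0.1525).
r_{12} = e_1·v_2 = -1.5250.
u_2 = v_2 + 1.5250·e_1 = (2.2326, -1.3023, 0.9302, -0.0698, -1.7674).
‖u_2‖ = 3.2672, so e_2 = (0.6833, -0.3986, 0.2847, -0.0214, -0.5410).
r_{13} = e_1·v_3 = 0.4575; r_{23} = e_2·v_3 = 1.7439.
u_3 = v_3 − 0.4575·e_1 − 1.7439·e_2 = (1.7386, 1.4858, 1.2244, -3.2418, 1.8736).
‖u_3‖ = 4.5552, so e_3 = (0.3817, 0.3262, 0.2688, -0.7117, 0.4113).
r_{14} = e_1·v_4 = -3.0500; r_{24} = e_2·v_4 = -0.1993; r_{34} = e_3·v_4 = 3.8951.
u_4 = v_4 + 3.0500·e_1 + 0.1993·e_2 − 3.8951·e_3 = (0.1147, -2.9546, 0.8702, 0.6283, 2.7551).
‖u_4‖ = 4.1816, so e_4 = (0.0274, -0.7066, 0.2081, 0.1503, 0.6589).
Qᵀb = (2.4400, -4.3705, -0.7672, -0.5837).
Back-substitute: x_4 = -0.5837/4.1816 = -0.1396.
x_3 = (-0.7672 − 3.8951·(-0.1396))/4.5552 = -0.0490.
x_2 = (-4.3705 − 1.7439·(-0.0490) + 0.1993·(-0.1396))/3.2672 = -1.3200.
x_1 = (2.4400 + 1.5250·(-1.3200) − 0.4575·(-0.0490) + 3.0500·(-0.1396))/6.5574 = 0.0036.

x = (0.0036, -1.3200, -0.0490, -0.1396)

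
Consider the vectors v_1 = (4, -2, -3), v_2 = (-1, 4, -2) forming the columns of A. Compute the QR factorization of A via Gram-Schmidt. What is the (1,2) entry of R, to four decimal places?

r_{12} = -1.1142

q_1 = v_1/‖v_1‖ = (4, -2, -3)/5.3852 = (0.7428, -0.3714, -0.5571).
r_{12} = q_1·v_2 = -1.1142.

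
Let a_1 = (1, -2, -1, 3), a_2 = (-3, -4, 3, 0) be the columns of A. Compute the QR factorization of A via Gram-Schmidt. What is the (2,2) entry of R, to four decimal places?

a_1 = (1, -2, -1, 3); ‖a_1‖ = 3.8730, so e_1 = (0.2582, -0.5164, -0.2582, 0.7746).
e_1·a_2 = 0.2582·(-3) + (-0.5164)·(-4) + (-0.2582)·3 + 0.7746·0 = 0.5164.
u_2 = a_2 − 0.5164·e_1 = (-3.1333, -3.7333, 3.1333, -0.4000).
r_{22} = ‖u_2‖ = 5.8080.

r_{22} = 5.8080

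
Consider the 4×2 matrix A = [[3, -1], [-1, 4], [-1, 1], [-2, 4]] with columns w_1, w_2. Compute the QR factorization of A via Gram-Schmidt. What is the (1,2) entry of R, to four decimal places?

w_1 = (3, -1, -1, -2); ‖w_1‖ = 3.8730, so e_1 = (0.7746, -0.2582, -0.2582, -0.5164).
r_{12} = e_1·w_2 = -4.1312.

r_{12} = -4.1312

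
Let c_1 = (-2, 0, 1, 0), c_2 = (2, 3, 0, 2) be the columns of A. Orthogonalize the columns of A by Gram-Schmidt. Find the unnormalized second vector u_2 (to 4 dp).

u_2 = (0.4000, 3.0000, 0.8000, 2.0000)

e_1 = c_1/‖c_1‖ = (-2, 0, 1, 0)/2.2361 = (-0.8944, 0.0000, 0.4472, 0.0000).
r_{12} = e_1·c_2 = -1.7889.
u_2 = c_2 + 1.7889·e_1 = (0.4000, 3.0000, 0.8000, 2.0000).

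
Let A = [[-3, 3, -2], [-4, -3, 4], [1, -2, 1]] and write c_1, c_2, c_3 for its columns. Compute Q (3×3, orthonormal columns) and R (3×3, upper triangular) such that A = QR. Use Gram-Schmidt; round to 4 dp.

Q = [[-0.5883, 0.6648, -0.4603], [-0.7845, -0.6073, 0.1255], [0.1961, -0.4350, -0.8788]], R = [[5.0990, 0.1961, -1.7650], [0.0000, 4.6863, -4.1939], [0.0000, 0.0000, 0.5440]]

c_1 = (-3, -4, 1); ‖c_1‖ = 5.0990, so q_1 = (-0.5883, -0.7845, 0.1961).
q_1·c_2 = (-0.5883)·3 + (-0.7845)·(-3) + 0.1961·(-2) = 0.1961.
u_2 = c_2 − 0.1961·q_1 = (3.1154, -2.8462, -2.0385).
‖u_2‖ = 4.6863, so q_2 = (0.6648, -0.6073, -0.4350).
q_1·c_3 = (-0.5883)·(-2) + (-0.7845)·4 + 0.1961·1 = -1.7650; q_2·c_3 = 0.6648·(-2) + (-0.6073)·4 + (-0.4350)·1 = -4.1939.
u_3 = c_3 + 1.7650·q_1 + 4.1939·q_2 = (-0.2504, 0.0683, -0.4781).
‖u_3‖ = 0.5440, so q_3 = (-0.4603, 0.1255, -0.8788).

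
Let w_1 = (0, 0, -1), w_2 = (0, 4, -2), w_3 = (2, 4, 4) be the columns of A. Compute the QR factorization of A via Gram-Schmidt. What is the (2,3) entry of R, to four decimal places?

r_{23} = 4.0000

q_1 = w_1/‖w_1‖ = (0, 0, -1)/1.0000 = (0.0000, 0.0000, -1.0000).
r_{12} = q_1·w_2 = 2.0000.
u_2 = w_2 − 2.0000·q_1 = (0.0000, 4.0000, 0.0000).
‖u_2‖ = 4.0000, so q_2 = (0.0000, 1.0000, 0.0000).
r_{23} = q_2·w_3 = 4.0000.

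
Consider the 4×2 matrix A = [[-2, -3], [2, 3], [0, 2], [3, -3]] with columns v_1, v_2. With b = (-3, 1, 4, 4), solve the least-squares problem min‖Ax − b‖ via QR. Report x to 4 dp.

x = (1.1506, 0.1467)

v_1 = (-2, 2, 0, 3); ‖v_1‖ = 4.1231, so e_1 = (-0.4851, 0.4851, 0.0000, 0.7276).
e_1·v_2 = (-0.4851)·(-3) + 0.4851·3 + 0.0000·2 + 0.7276·(-3) = 0.7276.
u_2 = v_2 − 0.7276·e_1 = (-2.6471, 2.6471, 2.0000, -3.5294).
‖u_2‖ = 5.5200, so e_2 = (-0.4795, 0.4795, 0.3623, -0.6394).
Qᵀb = (4.8507, 0.8099).
Back-substitute: x_2 = 0.8099/5.5200 = 0.1467.
x_1 = (4.8507 − 0.7276·0.1467)/4.1231 = 1.1506.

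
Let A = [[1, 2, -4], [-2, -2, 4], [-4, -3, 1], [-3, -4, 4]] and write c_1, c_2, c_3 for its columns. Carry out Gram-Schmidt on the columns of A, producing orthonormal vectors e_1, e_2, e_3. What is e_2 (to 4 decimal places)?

e_2 = (0.5774, 0.0000, 0.5774, -0.5774)

c_1 = (1, -2, -4, -3); ‖c_1‖ = 5.4772, so e_1 = (0.1826, -0.3651, -0.7303, -0.5477).
e_1·c_2 = 0.1826·2 + (-0.3651)·(-2) + (-0.7303)·(-3) + (-0.5477)·(-4) = 5.4772.
u_2 = c_2 − 5.4772·e_1 = (1.0000, 0.0000, 1.0000, -1.0000).
‖u_2‖ = 1.7321, so e_2 = (0.5774, 0.0000, 0.5774, -0.5774).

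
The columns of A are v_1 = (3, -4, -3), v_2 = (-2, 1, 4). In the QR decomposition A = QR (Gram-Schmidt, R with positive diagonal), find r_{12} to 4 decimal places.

r_{12} = -3.7730

q_1 = v_1/‖v_1‖ = (3, -4, -3)/5.8310 = (0.5145, -0.6860, -0.5145).
r_{12} = q_1·v_2 = -3.7730.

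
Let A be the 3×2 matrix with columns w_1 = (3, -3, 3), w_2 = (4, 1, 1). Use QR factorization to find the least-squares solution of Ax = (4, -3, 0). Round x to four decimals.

x = (0.6491, 0.2895)

e_1 = w_1/‖w_1‖ = (3, -3, 3)/5.1962 = (0.5774, -0.5774, 0.5774).
r_{12} = e_1·w_2 = 2.3094.
u_2 = w_2 − 2.3094·e_1 = (2.6667, 2.3333, -0.3333).
‖u_2‖ = 3.5590, so e_2 = (0.7493, 0.6556, -0.0937).
Qᵀb = (4.0415, 1.0302).
Back-substitute: x_2 = 1.0302/3.5590 = 0.2895.
x_1 = (4.0415 − 2.3094·0.2895)/5.1962 = 0.6491.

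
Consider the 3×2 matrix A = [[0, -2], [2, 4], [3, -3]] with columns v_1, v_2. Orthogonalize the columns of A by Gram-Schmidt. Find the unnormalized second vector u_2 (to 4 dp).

v_1 = (0, 2, 3); ‖v_1‖ = 3.6056, so q_1 = (0.0000, 0.5547, 0.8321).
q_1·v_2 = 0.0000·(-2) + 0.5547·4 + 0.8321·(-3) = -0.2774.
u_2 = v_2 + 0.2774·q_1 = (-2.0000, 4.1538, -2.7692).

u_2 = (-2.0000, 4.1538, -2.7692)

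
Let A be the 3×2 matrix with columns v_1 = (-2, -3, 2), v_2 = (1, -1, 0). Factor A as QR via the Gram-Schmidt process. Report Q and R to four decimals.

Q = [[-0.4851, 0.8022], [-0.7276, -0.5911], [0.4851, -0.0844]], R = [[4.1231, 0.2425], [0.0000, 1.3933]]

v_1 = (-2, -3, 2); ‖v_1‖ = 4.1231, so e_1 = (-0.4851, -0.7276, 0.4851).
e_1·v_2 = (-0.4851)·1 + (-0.7276)·(-1) + 0.4851·0 = 0.2425.
u_2 = v_2 − 0.2425·e_1 = (1.1176, -0.8235, -0.1176).
‖u_2‖ = 1.3933, so e_2 = (0.8022, -0.5911, -0.0844).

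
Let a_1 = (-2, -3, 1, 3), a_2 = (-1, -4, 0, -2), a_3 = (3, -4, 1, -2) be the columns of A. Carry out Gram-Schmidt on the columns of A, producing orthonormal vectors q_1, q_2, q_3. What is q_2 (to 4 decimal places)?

q_1 = a_1/‖a_1‖ = (-2, -3, 1, 3)/4.7958 = (-0.4170, -0.6255, 0.2085, 0.6255).
r_{12} = q_1·a_2 = 1.6681.
u_2 = a_2 − 1.6681·q_1 = (-0.3043, -2.9565, -0.3478, -3.0435).
‖u_2‖ = 4.2682, so q_2 = (-0.0713, -0.6927, -0.0815, -0.7131).

q_2 = (-0.0713, -0.6927, -0.0815, -0.7131)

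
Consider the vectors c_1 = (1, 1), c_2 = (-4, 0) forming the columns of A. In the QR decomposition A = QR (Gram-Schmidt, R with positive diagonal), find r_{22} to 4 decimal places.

r_{22} = 2.8284

c_1 = (1, 1); ‖c_1‖ = 1.4142, so e_1 = (0.7071, 0.7071).
e_1·c_2 = 0.7071·(-4) + 0.7071·0 = -2.8284.
u_2 = c_2 + 2.8284·e_1 = (-2.0000, 2.0000).
r_{22} = ‖u_2‖ = 2.8284.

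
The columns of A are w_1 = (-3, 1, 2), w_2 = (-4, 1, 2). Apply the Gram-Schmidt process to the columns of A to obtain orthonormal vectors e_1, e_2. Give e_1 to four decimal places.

e_1 = (-0.8018, 0.2673, 0.5345)

w_1 = (-3, 1, 2); ‖w_1‖ = 3.7417, so e_1 = (-0.8018, 0.2673, 0.5345).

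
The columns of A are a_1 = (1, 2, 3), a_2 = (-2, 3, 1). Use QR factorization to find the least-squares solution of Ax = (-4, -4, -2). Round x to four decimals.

x = (-1.4286, 0.2857)

a_1 = (1, 2, 3); ‖a_1‖ = 3.7417, so q_1 = (0.2673, 0.5345, 0.8018).
q_1·a_2 = 0.2673·(-2) + 0.5345·3 + 0.8018·1 = 1.8708.
u_2 = a_2 − 1.8708·q_1 = (-2.5000, 2.0000, -0.5000).
‖u_2‖ = 3.2404, so q_2 = (-0.7715, 0.6172, -0.1543).
Qᵀb = (-4.8107, 0.9258).
Back-substitute: x_2 = 0.9258/3.2404 = 0.2857.
x_1 = (-4.8107 − 1.8708·0.2857)/3.7417 = -1.4286.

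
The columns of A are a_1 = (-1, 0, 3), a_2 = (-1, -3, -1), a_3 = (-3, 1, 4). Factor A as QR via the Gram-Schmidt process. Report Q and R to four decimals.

Q = [[-0.3162, -0.3686, -0.8742], [0.0000, -0.9214, 0.3885], [0.9487, -0.1229, -0.2914]], R = [[3.1623, -0.6325, 4.7434], [0.0000, 3.2558, -0.3071], [0.0000, 0.0000, 1.8454]]

a_1 = (-1, 0, 3); ‖a_1‖ = 3.1623, so e_1 = (-0.3162, 0.0000, 0.9487).
e_1·a_2 = (-0.3162)·(-1) + 0.0000·(-3) + 0.9487·(-1) = -0.6325.
u_2 = a_2 + 0.6325·e_1 = (-1.2000, -3.0000, -0.4000).
‖u_2‖ = 3.2558, so e_2 = (-0.3686, -0.9214, -0.1229).
e_1·a_3 = (-0.3162)·(-3) + 0.0000·1 + 0.9487·4 = 4.7434; e_2·a_3 = (-0.3686)·(-3) + (-0.9214)·1 + (-0.1229)·4 = -0.3071.
u_3 = a_3 − 4.7434·e_1 + 0.3071·e_2 = (-1.6132, 0.7170, -0.5377).
‖u_3‖ = 1.8454, so e_3 = (-0.8742, 0.3885, -0.2914).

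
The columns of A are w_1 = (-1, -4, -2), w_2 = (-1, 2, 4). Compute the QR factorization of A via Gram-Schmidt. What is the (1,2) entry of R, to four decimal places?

q_1 = w_1/‖w_1‖ = (-1, -4, -2)/4.5826 = (-0.2182, -0.8729, -0.4364).
r_{12} = q_1·w_2 = -3.2733.

r_{12} = -3.2733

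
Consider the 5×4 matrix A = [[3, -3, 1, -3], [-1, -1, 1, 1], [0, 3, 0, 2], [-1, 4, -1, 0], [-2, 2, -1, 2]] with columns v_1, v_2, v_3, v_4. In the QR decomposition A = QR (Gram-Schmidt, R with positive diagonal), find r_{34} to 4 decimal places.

r_{34} = 1.1394

v_1 = (3, -1, 0, -1, -2); ‖v_1‖ = 3.8730, so e_1 = (0.7746, -0.2582, 0.0000, -0.2582, -0.5164).
e_1·v_2 = 0.7746·(-3) + (-0.2582)·(-1) + 0.0000·3 + (-0.2582)·4 + (-0.5164)·2 = -4.1312.
u_2 = v_2 + 4.1312·e_1 = (0.2000, -2.0667, 3.0000, 2.9333, -0.1333).
‖u_2‖ = 4.6833, so e_2 = (0.0427, -0.4413, 0.6406, 0.6263, -0.0285).
e_1·v_3 = 0.7746·1 + (-0.2582)·1 + 0.0000·0 + (-0.2582)·(-1) + (-0.5164)·(-1) = 1.2910; e_2·v_3 = 0.0427·1 + (-0.4413)·1 + 0.6406·0 + 0.6263·(-1) + (-0.0285)·(-1) = -0.9964.
u_3 = v_3 − 1.2910·e_1 + 0.9964·e_2 = (0.0426, 0.8936, 0.6383, -0.0426, -0.3617).
‖u_3‖ = 1.1578, so e_3 = (0.0368, 0.7718, 0.5513, -0.0368, -0.3124).
r_{34} = e_3·v_4 = 1.1394.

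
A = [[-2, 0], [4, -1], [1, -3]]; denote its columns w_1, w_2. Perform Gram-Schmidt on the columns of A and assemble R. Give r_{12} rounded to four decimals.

q_1 = w_1/‖w_1‖ = (-2, 4, 1)/4.5826 = (-0.4364, 0.8729, 0.2182).
r_{12} = q_1·w_2 = -1.5275.

r_{12} = -1.5275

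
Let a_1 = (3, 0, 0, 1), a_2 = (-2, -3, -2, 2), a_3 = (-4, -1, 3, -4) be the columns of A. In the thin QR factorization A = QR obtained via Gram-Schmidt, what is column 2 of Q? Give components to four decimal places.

e_1 = a_1/‖a_1‖ = (3, 0, 0, 1)/3.1623 = (0.9487, 0.0000, 0.0000, 0.3162).
r_{12} = e_1·a_2 = -1.2649.
u_2 = a_2 + 1.2649·e_1 = (-0.8000, -3.0000, -2.0000, 2.4000).
‖u_2‖ = 4.4045, so e_2 = (-0.1816, -0.6811, -0.4541, 0.5449).

e_2 = (-0.1816, -0.6811, -0.4541, 0.5449)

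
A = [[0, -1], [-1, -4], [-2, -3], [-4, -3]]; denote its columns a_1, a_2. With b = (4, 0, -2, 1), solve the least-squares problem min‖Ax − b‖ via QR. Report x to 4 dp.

a_1 = (0, -1, -2, -4); ‖a_1‖ = 4.5826, so e_1 = (0.0000, -0.2182, -0.4364, -0.8729).
e_1·a_2 = 0.0000·(-1) + (-0.2182)·(-4) + (-0.4364)·(-3) + (-0.8729)·(-3) = 4.8008.
u_2 = a_2 − 4.8008·e_1 = (-1.0000, -2.9524, -0.9048, 1.1905).
‖u_2‖ = 3.4572, so e_2 = (-0.2892, -0.8540, -0.2617, 0.3443).
Qᵀb = (0.0000, -0.2892).
Back-substitute: x_2 = -0.2892/3.4572 = -0.0837.
x_1 = (0.0000 − 4.8008·(-0.0837))/4.5826 = 0.0876.

x = (0.0876, -0.0837)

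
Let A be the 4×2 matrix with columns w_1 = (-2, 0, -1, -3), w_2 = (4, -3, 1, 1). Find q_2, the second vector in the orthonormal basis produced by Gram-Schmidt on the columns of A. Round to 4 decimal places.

q_2 = (0.5591, -0.7338, 0.0349, -0.3844)

q_1 = w_1/‖w_1‖ = (-2, 0, -1, -3)/3.7417 = (-0.5345, 0.0000, -0.2673, -0.8018).
r_{12} = q_1·w_2 = -3.2071.
u_2 = w_2 + 3.2071·q_1 = (2.2857, -3.0000, 0.1429, -1.5714).
‖u_2‖ = 4.0883, so q_2 = (0.5591, -0.7338, 0.0349, -0.3844).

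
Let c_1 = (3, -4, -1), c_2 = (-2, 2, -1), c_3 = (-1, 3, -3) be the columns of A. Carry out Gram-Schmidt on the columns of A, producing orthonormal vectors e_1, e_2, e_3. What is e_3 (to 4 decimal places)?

c_1 = (3, -4, -1); ‖c_1‖ = 5.0990, so e_1 = (0.5883, -0.7845, -0.1961).
e_1·c_2 = 0.5883·(-2) + (-0.7845)·2 + (-0.1961)·(-1) = -2.5495.
u_2 = c_2 + 2.5495·e_1 = (-0.5000, 0.0000, -1.5000).
‖u_2‖ = 1.5811, so e_2 = (-0.3162, 0.0000, -0.9487).
e_1·c_3 = 0.5883·(-1) + (-0.7845)·3 + (-0.1961)·(-3) = -2.3534; e_2·c_3 = (-0.3162)·(-1) + 0.0000·3 + (-0.9487)·(-3) = 3.1623.
u_3 = c_3 + 2.3534·e_1 − 3.1623·e_2 = (1.3846, 1.1538, -0.4615).
‖u_3‖ = 1.8605, so e_3 = (0.7442, 0.6202, -0.2481).

e_3 = (0.7442, 0.6202, -0.2481)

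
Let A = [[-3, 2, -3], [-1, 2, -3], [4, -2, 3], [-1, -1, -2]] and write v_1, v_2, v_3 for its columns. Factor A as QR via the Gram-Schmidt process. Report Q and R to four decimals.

v_1 = (-3, -1, 4, -1); ‖v_1‖ = 5.1962, so q_1 = (-0.5774, -0.1925, 0.7698, -0.1925).
q_1·v_2 = (-0.5774)·2 + (-0.1925)·2 + 0.7698·(-2) + (-0.1925)·(-1) = -2.8868.
u_2 = v_2 + 2.8868·q_1 = (0.3333, 1.4444, 0.2222, -1.5556).
‖u_2‖ = 2.1602, so q_2 = (0.1543, 0.6686, 0.1029, -0.7201).
q_1·v_3 = (-0.5774)·(-3) + (-0.1925)·(-3) + 0.7698·3 + (-0.1925)·(-2) = 5.0037; q_2·v_3 = 0.1543·(-3) + 0.6686·(-3) + 0.1029·3 + (-0.7201)·(-2) = -0.7201.
u_3 = v_3 − 5.0037·q_1 + 0.7201·q_2 = (0.0000, -1.5556, -0.7778, -1.5556).
‖u_3‖ = 2.3333, so q_3 = (0.0000, -0.6667, -0.3333, -0.6667).

Q = [[-0.5774, 0.1543, 0.0000], [-0.1925, 0.6686, -0.6667], [0.7698, 0.1029, -0.3333], [-0.1925, -0.7201, -0.6667]], R = [[5.1962, -2.8868, 5.0037], [0.0000, 2.1602, -0.7201], [0.0000, 0.0000, 2.3333]]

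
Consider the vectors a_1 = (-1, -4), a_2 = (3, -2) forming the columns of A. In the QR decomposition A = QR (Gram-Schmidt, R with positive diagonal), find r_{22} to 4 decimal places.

a_1 = (-1, -4); ‖a_1‖ = 4.1231, so q_1 = (-0.2425, -0.9701).
q_1·a_2 = (-0.2425)·3 + (-0.9701)·(-2) = 1.2127.
u_2 = a_2 − 1.2127·q_1 = (3.2941, -0.8235).
r_{22} = ‖u_2‖ = 3.3955.

r_{22} = 3.3955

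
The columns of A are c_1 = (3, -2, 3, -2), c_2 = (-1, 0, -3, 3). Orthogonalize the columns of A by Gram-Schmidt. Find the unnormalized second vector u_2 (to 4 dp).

u_2 = (1.0769, -1.3846, -0.9231, 1.6154)

c_1 = (3, -2, 3, -2); ‖c_1‖ = 5.0990, so q_1 = (0.5883, -0.3922, 0.5883, -0.3922).
q_1·c_2 = 0.5883·(-1) + (-0.3922)·0 + 0.5883·(-3) + (-0.3922)·3 = -3.5301.
u_2 = c_2 + 3.5301·q_1 = (1.0769, -1.3846, -0.9231, 1.6154).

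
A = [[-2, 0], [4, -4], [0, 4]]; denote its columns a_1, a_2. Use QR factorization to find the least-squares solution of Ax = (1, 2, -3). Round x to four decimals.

a_1 = (-2, 4, 0); ‖a_1‖ = 4.4721, so e_1 = (-0.4472, 0.8944, 0.0000).
e_1·a_2 = (-0.4472)·0 + 0.8944·(-4) + 0.0000·4 = -3.5777.
u_2 = a_2 + 3.5777·e_1 = (-1.6000, -0.8000, 4.0000).
‖u_2‖ = 4.3818, so e_2 = (-0.3651, -0.1826, 0.9129).
Qᵀb = (1.3416, -3.4689).
Back-substitute: x_2 = -3.4689/4.3818 = -0.7917.
x_1 = (1.3416 + 3.5777·(-0.7917))/4.4721 = -0.3333.

x = (-0.3333, -0.7917)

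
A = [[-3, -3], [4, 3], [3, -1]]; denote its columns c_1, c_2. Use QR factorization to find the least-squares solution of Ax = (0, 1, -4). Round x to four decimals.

c_1 = (-3, 4, 3); ‖c_1‖ = 5.8310, so e_1 = (-0.5145, 0.6860, 0.5145).
e_1·c_2 = (-0.5145)·(-3) + 0.6860·3 + 0.5145·(-1) = 3.0870.
u_2 = c_2 − 3.0870·e_1 = (-1.4118, 0.8824, -2.5882).
‖u_2‖ = 3.0774, so e_2 = (-0.4587, 0.2867, -0.8410).
Qᵀb = (-1.3720, 3.6509).
Back-substitute: x_2 = 3.6509/3.0774 = 1.1863.
x_1 = (-1.3720 − 3.0870·1.1863)/5.8310 = -0.8634.

x = (-0.8634, 1.1863)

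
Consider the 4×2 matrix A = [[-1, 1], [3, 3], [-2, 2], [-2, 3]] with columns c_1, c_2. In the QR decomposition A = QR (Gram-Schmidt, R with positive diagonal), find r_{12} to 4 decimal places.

r_{12} = -0.4714

c_1 = (-1, 3, -2, -2); ‖c_1‖ = 4.2426, so e_1 = (-0.2357, 0.7071, -0.4714, -0.4714).
r_{12} = e_1·c_2 = -0.4714.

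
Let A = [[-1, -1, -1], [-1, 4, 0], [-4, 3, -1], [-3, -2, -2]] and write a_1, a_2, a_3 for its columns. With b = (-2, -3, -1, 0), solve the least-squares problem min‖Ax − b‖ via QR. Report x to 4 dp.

x = (-1.8667, -1.2833, 4.3500)

a_1 = (-1, -1, -4, -3); ‖a_1‖ = 5.1962, so q_1 = (-0.1925, -0.1925, -0.7698, -0.5774).
q_1·a_2 = (-0.1925)·(-1) + (-0.1925)·4 + (-0.7698)·3 + (-0.5774)·(-2) = -1.7321.
u_2 = a_2 + 1.7321·q_1 = (-1.3333, 3.6667, 1.6667, -3.0000).
‖u_2‖ = 5.1962, so q_2 = (-0.2566, 0.7057, 0.3208, -0.5774).
q_1·a_3 = (-0.1925)·(-1) + (-0.1925)·0 + (-0.7698)·(-1) + (-0.5774)·(-2) = 2.1170; q_2·a_3 = (-0.2566)·(-1) + 0.7057·0 + 0.3208·(-1) + (-0.5774)·(-2) = 1.0906.
u_3 = a_3 − 2.1170·q_1 − 1.0906·q_2 = (-0.3128, -0.3621, 0.2798, -0.1481).
‖u_3‖ = 0.5738, so q_3 = (-0.5451, -0.6312, 0.4877, -0.2582).
Qᵀb = (1.7321, -1.9245, 2.4959).
Back-substitute: x_3 = 2.4959/0.5738 = 4.3500.
x_2 = (-1.9245 − 1.0906·4.3500)/5.1962 = -1.2833.
x_1 = (1.7321 + 1.7321·(-1.2833) − 2.1170·4.3500)/5.1962 = -1.8667.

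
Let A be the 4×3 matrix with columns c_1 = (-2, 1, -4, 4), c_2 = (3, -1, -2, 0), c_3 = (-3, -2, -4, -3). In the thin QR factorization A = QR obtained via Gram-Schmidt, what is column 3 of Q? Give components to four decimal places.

q_3 = (-0.4551, -0.3586, -0.5033, -0.6411)

q_1 = c_1/‖c_1‖ = (-2, 1, -4, 4)/6.0828 = (-0.3288, 0.1644, -0.6576, 0.6576).
r_{12} = q_1·c_2 = 0.1644.
u_2 = c_2 − 0.1644·q_1 = (3.0541, -1.0270, -1.8919, -0.1081).
‖u_2‖ = 3.7380, so q_2 = (0.8170, -0.2747, -0.5061, -0.0289).
r_{13} = q_1·c_3 = 1.3152; r_{23} = q_2·c_3 = 0.2097.
u_3 = c_3 − 1.3152·q_1 − 0.2097·q_2 = (-2.7389, -2.1586, -3.0290, -3.8588).
‖u_3‖ = 6.0188, so q_3 = (-0.4551, -0.3586, -0.5033, -0.6411).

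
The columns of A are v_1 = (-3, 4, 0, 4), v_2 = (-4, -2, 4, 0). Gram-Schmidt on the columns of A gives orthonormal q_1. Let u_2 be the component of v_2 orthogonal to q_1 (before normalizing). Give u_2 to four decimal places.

u_2 = (-3.7073, -2.3902, 4.0000, -0.3902)

v_1 = (-3, 4, 0, 4); ‖v_1‖ = 6.4031, so q_1 = (-0.4685, 0.6247, 0.0000, 0.6247).
q_1·v_2 = (-0.4685)·(-4) + 0.6247·(-2) + 0.0000·4 + 0.6247·0 = 0.6247.
u_2 = v_2 − 0.6247·q_1 = (-3.7073, -2.3902, 4.0000, -0.3902).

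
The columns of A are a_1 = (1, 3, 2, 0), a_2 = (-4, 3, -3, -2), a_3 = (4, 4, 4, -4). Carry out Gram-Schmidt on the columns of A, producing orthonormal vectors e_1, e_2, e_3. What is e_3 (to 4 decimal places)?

e_3 = (0.3500, -0.1306, 0.0210, -0.9274)

a_1 = (1, 3, 2, 0); ‖a_1‖ = 3.7417, so e_1 = (0.2673, 0.8018, 0.5345, 0.0000).
e_1·a_2 = 0.2673·(-4) + 0.8018·3 + 0.5345·(-3) + 0.0000·(-2) = -0.2673.
u_2 = a_2 + 0.2673·e_1 = (-3.9286, 3.2143, -2.8571, -2.0000).
‖u_2‖ = 6.1586, so e_2 = (-0.6379, 0.5219, -0.4639, -0.3247).
e_1·a_3 = 0.2673·4 + 0.8018·4 + 0.5345·4 + 0.0000·(-4) = 6.4143; e_2·a_3 = (-0.6379)·4 + 0.5219·4 + (-0.4639)·4 + (-0.3247)·(-4) = -1.0206.
u_3 = a_3 − 6.4143·e_1 + 1.0206·e_2 = (1.6347, -0.6102, 0.0979, -4.3315).
‖u_3‖ = 4.6707, so e_3 = (0.3500, -0.1306, 0.0210, -0.9274).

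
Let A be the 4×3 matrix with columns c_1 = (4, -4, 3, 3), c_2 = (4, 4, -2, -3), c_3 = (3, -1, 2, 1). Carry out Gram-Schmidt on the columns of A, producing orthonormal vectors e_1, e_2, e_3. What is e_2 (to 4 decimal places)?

e_2 = (0.8171, 0.4400, -0.1728, -0.3300)

c_1 = (4, -4, 3, 3); ‖c_1‖ = 7.0711, so e_1 = (0.5657, -0.5657, 0.4243, 0.4243).
e_1·c_2 = 0.5657·4 + (-0.5657)·4 + 0.4243·(-2) + 0.4243·(-3) = -2.1213.
u_2 = c_2 + 2.1213·e_1 = (5.2000, 2.8000, -1.1000, -2.1000).
‖u_2‖ = 6.3640, so e_2 = (0.8171, 0.4400, -0.1728, -0.3300).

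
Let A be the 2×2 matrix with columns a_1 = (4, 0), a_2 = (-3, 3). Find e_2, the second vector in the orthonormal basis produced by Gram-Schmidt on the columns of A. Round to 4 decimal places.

e_2 = (0.0000, 1.0000)

a_1 = (4, 0); ‖a_1‖ = 4.0000, so e_1 = (1.0000, 0.0000).
e_1·a_2 = 1.0000·(-3) + 0.0000·3 = -3.0000.
u_2 = a_2 + 3.0000·e_1 = (0.0000, 3.0000).
‖u_2‖ = 3.0000, so e_2 = (0.0000, 1.0000).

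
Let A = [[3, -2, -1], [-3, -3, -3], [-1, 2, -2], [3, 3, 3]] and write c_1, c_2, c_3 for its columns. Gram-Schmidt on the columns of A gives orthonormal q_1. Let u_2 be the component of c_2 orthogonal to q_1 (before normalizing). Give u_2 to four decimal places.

u_2 = (-3.0714, -1.9286, 2.3571, 1.9286)

q_1 = c_1/‖c_1‖ = (3, -3, -1, 3)/5.2915 = (0.5669, -0.5669, -0.1890, 0.5669).
r_{12} = q_1·c_2 = 1.8898.
u_2 = c_2 − 1.8898·q_1 = (-3.0714, -1.9286, 2.3571, 1.9286).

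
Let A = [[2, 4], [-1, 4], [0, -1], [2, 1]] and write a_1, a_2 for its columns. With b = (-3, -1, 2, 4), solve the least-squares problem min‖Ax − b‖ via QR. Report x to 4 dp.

a_1 = (2, -1, 0, 2); ‖a_1‖ = 3.0000, so q_1 = (0.6667, -0.3333, 0.0000, 0.6667).
q_1·a_2 = 0.6667·4 + (-0.3333)·4 + 0.0000·(-1) + 0.6667·1 = 2.0000.
u_2 = a_2 − 2.0000·q_1 = (2.6667, 4.6667, -1.0000, -0.3333).
‖u_2‖ = 5.4772, so q_2 = (0.4869, 0.8520, -0.1826, -0.0609).
Qᵀb = (1.0000, -2.9212).
Back-substitute: x_2 = -2.9212/5.4772 = -0.5333.
x_1 = (1.0000 − 2.0000·(-0.5333))/3.0000 = 0.6889.

x = (0.6889, -0.5333)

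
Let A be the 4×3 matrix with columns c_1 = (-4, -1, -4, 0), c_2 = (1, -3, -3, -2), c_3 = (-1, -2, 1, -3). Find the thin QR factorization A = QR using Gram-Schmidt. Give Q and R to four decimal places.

e_1 = c_1/‖c_1‖ = (-4, -1, -4, 0)/5.7446 = (-0.6963, -0.1741, -0.6963, 0.0000).
r_{12} = e_1·c_2 = 1.9149.
u_2 = c_2 − 1.9149·e_1 = (2.3333, -2.6667, -1.6667, -2.0000).
‖u_2‖ = 4.3970, so e_2 = (0.5307, -0.6065, -0.3790, -0.4549).
r_{13} = e_1·c_3 = 0.3482; r_{23} = e_2·c_3 = 1.6678.
u_3 = c_3 − 0.3482·e_1 − 1.6678·e_2 = (-1.6426, -0.9279, 1.8746, -2.2414).
‖u_3‖ = 3.4781, so e_3 = (-0.4723, -0.2668, 0.5390, -0.6444).

Q = [[-0.6963, 0.5307, -0.4723], [-0.1741, -0.6065, -0.2668], [-0.6963, -0.3790, 0.5390], [0.0000, -0.4549, -0.6444]], R = [[5.7446, 1.9149, 0.3482], [0.0000, 4.3970, 1.6678], [0.0000, 0.0000, 3.4781]]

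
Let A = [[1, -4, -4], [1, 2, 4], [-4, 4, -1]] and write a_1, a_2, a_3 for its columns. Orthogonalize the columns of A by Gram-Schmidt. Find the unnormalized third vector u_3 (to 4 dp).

u_3 = (-0.2222, -0.2222, -0.1111)

a_1 = (1, 1, -4); ‖a_1‖ = 4.2426, so q_1 = (0.2357, 0.2357, -0.9428).
q_1·a_2 = 0.2357·(-4) + 0.2357·2 + (-0.9428)·4 = -4.2426.
u_2 = a_2 + 4.2426·q_1 = (-3.0000, 3.0000, 0.0000).
‖u_2‖ = 4.2426, so q_2 = (-0.7071, 0.7071, 0.0000).
q_1·a_3 = 0.2357·(-4) + 0.2357·4 + (-0.9428)·(-1) = 0.9428; q_2·a_3 = (-0.7071)·(-4) + 0.7071·4 + (0.0000)·(-1) = 5.6569.
u_3 = a_3 − 0.9428·q_1 − 5.6569·q_2 = (-0.2222, -0.2222, -0.1111).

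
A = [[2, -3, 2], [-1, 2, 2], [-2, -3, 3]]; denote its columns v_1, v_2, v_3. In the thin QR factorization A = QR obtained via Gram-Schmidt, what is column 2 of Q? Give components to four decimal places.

q_2 = (-0.5504, 0.3829, -0.7419)

q_1 = v_1/‖v_1‖ = (2, -1, -2)/3.0000 = (0.6667, -0.3333, -0.6667).
r_{12} = q_1·v_2 = -0.6667.
u_2 = v_2 + 0.6667·q_1 = (-2.5556, 1.7778, -3.4444).
‖u_2‖ = 4.6428, so q_2 = (-0.5504, 0.3829, -0.7419).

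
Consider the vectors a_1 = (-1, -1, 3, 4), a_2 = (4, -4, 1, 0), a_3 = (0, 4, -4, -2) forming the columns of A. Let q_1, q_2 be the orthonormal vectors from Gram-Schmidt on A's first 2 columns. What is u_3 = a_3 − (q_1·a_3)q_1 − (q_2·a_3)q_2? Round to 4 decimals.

a_1 = (-1, -1, 3, 4); ‖a_1‖ = 5.1962, so q_1 = (-0.1925, -0.1925, 0.5774, 0.7698).
q_1·a_2 = (-0.1925)·4 + (-0.1925)·(-4) + 0.5774·1 + 0.7698·0 = 0.5774.
u_2 = a_2 − 0.5774·q_1 = (4.1111, -3.8889, 0.6667, -0.4444).
‖u_2‖ = 5.7155, so q_2 = (0.7193, -0.6804, 0.1166, -0.0778).
q_1·a_3 = (-0.1925)·0 + (-0.1925)·4 + 0.5774·(-4) + 0.7698·(-2) = -4.6188; q_2·a_3 = 0.7193·0 + (-0.6804)·4 + 0.1166·(-4) + (-0.0778)·(-2) = -3.0327.
u_3 = a_3 + 4.6188·q_1 + 3.0327·q_2 = (1.2925, 1.0476, -0.9796, 1.3197).

u_3 = (1.2925, 1.0476, -0.9796, 1.3197)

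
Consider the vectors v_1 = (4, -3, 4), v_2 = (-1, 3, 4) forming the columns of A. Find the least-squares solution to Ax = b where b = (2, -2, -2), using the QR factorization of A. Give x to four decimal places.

x = (0.1930, -0.6377)

v_1 = (4, -3, 4); ‖v_1‖ = 6.4031, so e_1 = (0.6247, -0.4685, 0.6247).
e_1·v_2 = 0.6247·(-1) + (-0.4685)·3 + 0.6247·4 = 0.4685.
u_2 = v_2 − 0.4685·e_1 = (-1.2927, 3.2195, 3.7073).
‖u_2‖ = 5.0774, so e_2 = (-0.2546, 0.6341, 0.7302).
Qᵀb = (0.9370, -3.2377).
Back-substitute: x_2 = -3.2377/5.0774 = -0.6377.
x_1 = (0.9370 − 0.4685·(-0.6377))/6.4031 = 0.1930.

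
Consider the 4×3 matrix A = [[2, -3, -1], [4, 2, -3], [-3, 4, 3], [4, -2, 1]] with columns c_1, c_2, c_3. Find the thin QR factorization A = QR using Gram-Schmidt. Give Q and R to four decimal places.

Q = [[0.2981, -0.4331, -0.0598], [0.5963, 0.7087, -0.3549], [-0.4472, 0.5512, 0.5200], [0.5963, -0.0787, 0.7747]], R = [[6.7082, -2.6833, -2.8324], [0.0000, 5.0794, -0.1181], [0.0000, 0.0000, 3.4589]]

c_1 = (2, 4, -3, 4); ‖c_1‖ = 6.7082, so q_1 = (0.2981, 0.5963, -0.4472, 0.5963).
q_1·c_2 = 0.2981·(-3) + 0.5963·2 + (-0.4472)·4 + 0.5963·(-2) = -2.6833.
u_2 = c_2 + 2.6833·q_1 = (-2.2000, 3.6000, 2.8000, -0.4000).
‖u_2‖ = 5.0794, so q_2 = (-0.4331, 0.7087, 0.5512, -0.0787).
q_1·c_3 = 0.2981·(-1) + 0.5963·(-3) + (-0.4472)·3 + 0.5963·1 = -2.8324; q_2·c_3 = (-0.4331)·(-1) + 0.7087·(-3) + 0.5512·3 + (-0.0787)·1 = -0.1181.
u_3 = c_3 + 2.8324·q_1 + 0.1181·q_2 = (-0.2067, -1.2274, 1.7984, 2.6796).
‖u_3‖ = 3.4589, so q_3 = (-0.0598, -0.3549, 0.5200, 0.7747).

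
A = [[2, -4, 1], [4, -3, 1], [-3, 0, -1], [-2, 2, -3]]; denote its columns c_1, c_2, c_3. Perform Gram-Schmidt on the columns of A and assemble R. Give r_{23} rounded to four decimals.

c_1 = (2, 4, -3, -2); ‖c_1‖ = 5.7446, so e_1 = (0.3482, 0.6963, -0.5222, -0.3482).
e_1·c_2 = 0.3482·(-4) + 0.6963·(-3) + (-0.5222)·0 + (-0.3482)·2 = -4.1779.
u_2 = c_2 + 4.1779·e_1 = (-2.5455, -0.0909, -2.1818, 0.5455).
‖u_2‖ = 3.3979, so e_2 = (-0.7491, -0.0268, -0.6421, 0.1605).
r_{23} = e_2·c_3 = -0.6154.

r_{23} = -0.6154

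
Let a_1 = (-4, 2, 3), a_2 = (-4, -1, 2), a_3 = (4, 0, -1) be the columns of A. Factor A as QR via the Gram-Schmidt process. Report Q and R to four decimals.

Q = [[-0.7428, -0.4624, 0.4842], [0.3714, -0.8863, -0.2767], [0.5571, -0.0257, 0.8301]], R = [[5.3852, 3.7139, -3.5282], [0.0000, 2.6846, -1.8240], [0.0000, 0.0000, 1.1067]]

q_1 = a_1/‖a_1‖ = (-4, 2, 3)/5.3852 = (-0.7428, 0.3714, 0.5571).
r_{12} = q_1·a_2 = 3.7139.
u_2 = a_2 − 3.7139·q_1 = (-1.2414, -2.3793, -0.0690).
‖u_2‖ = 2.6846, so q_2 = (-0.4624, -0.8863, -0.0257).
r_{13} = q_1·a_3 = -3.5282; r_{23} = q_2·a_3 = -1.8240.
u_3 = a_3 + 3.5282·q_1 + 1.8240·q_2 = (0.5359, -0.3062, 0.9187).
‖u_3‖ = 1.1067, so q_3 = (0.4842, -0.2767, 0.8301).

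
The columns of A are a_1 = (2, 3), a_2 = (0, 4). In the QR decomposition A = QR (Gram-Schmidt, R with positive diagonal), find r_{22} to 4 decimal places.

a_1 = (2, 3); ‖a_1‖ = 3.6056, so q_1 = (0.5547, 0.8321).
q_1·a_2 = 0.5547·0 + 0.8321·4 = 3.3282.
u_2 = a_2 − 3.3282·q_1 = (-1.8462, 1.2308).
r_{22} = ‖u_2‖ = 2.2188.

r_{22} = 2.2188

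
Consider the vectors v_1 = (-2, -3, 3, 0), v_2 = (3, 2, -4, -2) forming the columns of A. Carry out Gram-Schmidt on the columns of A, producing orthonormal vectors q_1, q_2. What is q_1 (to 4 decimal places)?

q_1 = (-0.4264, -0.6396, 0.6396, 0.0000)

q_1 = v_1/‖v_1‖ = (-2, -3, 3, 0)/4.6904 = (-0.4264, -0.6396, 0.6396, 0.0000).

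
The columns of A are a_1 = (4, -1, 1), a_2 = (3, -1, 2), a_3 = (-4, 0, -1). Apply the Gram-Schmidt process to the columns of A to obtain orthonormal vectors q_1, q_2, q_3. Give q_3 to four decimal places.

a_1 = (4, -1, 1); ‖a_1‖ = 4.2426, so q_1 = (0.9428, -0.2357, 0.2357).
q_1·a_2 = 0.9428·3 + (-0.2357)·(-1) + 0.2357·2 = 3.5355.
u_2 = a_2 − 3.5355·q_1 = (-0.3333, -0.1667, 1.1667).
‖u_2‖ = 1.2247, so q_2 = (-0.2722, -0.1361, 0.9526).
q_1·a_3 = 0.9428·(-4) + (-0.2357)·0 + 0.2357·(-1) = -4.0069; q_2·a_3 = (-0.2722)·(-4) + (-0.1361)·0 + 0.9526·(-1) = 0.1361.
u_3 = a_3 + 4.0069·q_1 − 0.1361·q_2 = (-0.1852, -0.9259, -0.1852).
‖u_3‖ = 0.9623, so q_3 = (-0.1925, -0.9623, -0.1925).

q_3 = (-0.1925, -0.9623, -0.1925)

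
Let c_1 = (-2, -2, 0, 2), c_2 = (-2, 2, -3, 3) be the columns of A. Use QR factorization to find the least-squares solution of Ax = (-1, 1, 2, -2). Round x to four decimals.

x = (-0.2029, -0.2609)

c_1 = (-2, -2, 0, 2); ‖c_1‖ = 3.4641, so e_1 = (-0.5774, -0.5774, 0.0000, 0.5774).
e_1·c_2 = (-0.5774)·(-2) + (-0.5774)·2 + 0.0000·(-3) + 0.5774·3 = 1.7321.
u_2 = c_2 − 1.7321·e_1 = (-1.0000, 3.0000, -3.0000, 2.0000).
‖u_2‖ = 4.7958, so e_2 = (-0.2085, 0.6255, -0.6255, 0.4170).
Qᵀb = (-1.1547, -1.2511).
Back-substitute: x_2 = -1.2511/4.7958 = -0.2609.
x_1 = (-1.1547 − 1.7321·(-0.2609))/3.4641 = -0.2029.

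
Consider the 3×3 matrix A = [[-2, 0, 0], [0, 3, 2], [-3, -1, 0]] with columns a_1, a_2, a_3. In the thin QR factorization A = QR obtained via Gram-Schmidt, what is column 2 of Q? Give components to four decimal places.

e_2 = (0.1513, 0.9833, -0.1009)

a_1 = (-2, 0, -3); ‖a_1‖ = 3.6056, so e_1 = (-0.5547, 0.0000, -0.8321).
e_1·a_2 = (-0.5547)·0 + 0.0000·3 + (-0.8321)·(-1) = 0.8321.
u_2 = a_2 − 0.8321·e_1 = (0.4615, 3.0000, -0.3077).
‖u_2‖ = 3.0509, so e_2 = (0.1513, 0.9833, -0.1009).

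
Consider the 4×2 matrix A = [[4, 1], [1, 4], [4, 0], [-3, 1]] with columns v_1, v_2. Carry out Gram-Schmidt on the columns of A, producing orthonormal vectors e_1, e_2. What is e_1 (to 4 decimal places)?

v_1 = (4, 1, 4, -3); ‖v_1‖ = 6.4807, so e_1 = (0.6172, 0.1543, 0.6172, -0.4629).

e_1 = (0.6172, 0.1543, 0.6172, -0.4629)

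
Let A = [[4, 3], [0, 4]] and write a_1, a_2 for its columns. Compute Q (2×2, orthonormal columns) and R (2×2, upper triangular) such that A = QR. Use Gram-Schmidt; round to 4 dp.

e_1 = a_1/‖a_1‖ = (4, 0)/4.0000 = (1.0000, 0.0000).
r_{12} = e_1·a_2 = 3.0000.
u_2 = a_2 − 3.0000·e_1 = (0.0000, 4.0000).
‖u_2‖ = 4.0000, so e_2 = (0.0000, 1.0000).

Q = [[1.0000, 0.0000], [0.0000, 1.0000]], R = [[4.0000, 3.0000], [0.0000, 4.0000]]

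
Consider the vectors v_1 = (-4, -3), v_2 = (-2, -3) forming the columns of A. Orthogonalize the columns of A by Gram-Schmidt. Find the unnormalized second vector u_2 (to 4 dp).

v_1 = (-4, -3); ‖v_1‖ = 5.0000, so e_1 = (-0.8000, -0.6000).
e_1·v_2 = (-0.8000)·(-2) + (-0.6000)·(-3) = 3.4000.
u_2 = v_2 − 3.4000·e_1 = (0.7200, -0.9600).

u_2 = (0.7200, -0.9600)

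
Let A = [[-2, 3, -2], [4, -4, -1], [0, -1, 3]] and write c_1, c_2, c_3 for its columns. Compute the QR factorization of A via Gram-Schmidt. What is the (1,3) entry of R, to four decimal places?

c_1 = (-2, 4, 0); ‖c_1‖ = 4.4721, so e_1 = (-0.4472, 0.8944, 0.0000).
r_{13} = e_1·c_3 = 0.0000.

r_{13} = 0.0000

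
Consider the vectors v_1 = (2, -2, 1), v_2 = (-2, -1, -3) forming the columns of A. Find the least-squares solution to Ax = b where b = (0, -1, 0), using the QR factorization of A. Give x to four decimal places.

x = (0.3267, 0.1881)

v_1 = (2, -2, 1); ‖v_1‖ = 3.0000, so e_1 = (0.6667, -0.6667, 0.3333).
e_1·v_2 = 0.6667·(-2) + (-0.6667)·(-1) + 0.3333·(-3) = -1.6667.
u_2 = v_2 + 1.6667·e_1 = (-0.8889, -2.1111, -2.4444).
‖u_2‖ = 3.3500, so e_2 = (-0.2653, -0.6302, -0.7297).
Qᵀb = (0.6667, 0.6302).
Back-substitute: x_2 = 0.6302/3.3500 = 0.1881.
x_1 = (0.6667 + 1.6667·0.1881)/3.0000 = 0.3267.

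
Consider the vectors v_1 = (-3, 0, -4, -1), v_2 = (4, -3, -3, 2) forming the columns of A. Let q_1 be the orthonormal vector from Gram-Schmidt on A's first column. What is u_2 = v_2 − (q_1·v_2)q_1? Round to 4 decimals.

u_2 = (3.7692, -3.0000, -3.3077, 1.9231)

v_1 = (-3, 0, -4, -1); ‖v_1‖ = 5.0990, so q_1 = (-0.5883, 0.0000, -0.7845, -0.1961).
q_1·v_2 = (-0.5883)·4 + 0.0000·(-3) + (-0.7845)·(-3) + (-0.1961)·2 = -0.3922.
u_2 = v_2 + 0.3922·q_1 = (3.7692, -3.0000, -3.3077, 1.9231).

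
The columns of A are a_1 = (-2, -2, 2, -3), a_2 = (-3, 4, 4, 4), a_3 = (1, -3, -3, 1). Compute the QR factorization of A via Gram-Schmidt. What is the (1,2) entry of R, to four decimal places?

e_1 = a_1/‖a_1‖ = (-2, -2, 2, -3)/4.5826 = (-0.4364, -0.4364, 0.4364, -0.6547).
r_{12} = e_1·a_2 = -1.3093.

r_{12} = -1.3093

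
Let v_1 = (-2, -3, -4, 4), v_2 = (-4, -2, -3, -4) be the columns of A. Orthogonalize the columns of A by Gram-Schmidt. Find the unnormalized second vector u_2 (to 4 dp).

u_2 = (-3.5556, -1.3333, -2.1111, -4.8889)

v_1 = (-2, -3, -4, 4); ‖v_1‖ = 6.7082, so e_1 = (-0.2981, -0.4472, -0.5963, 0.5963).
e_1·v_2 = (-0.2981)·(-4) + (-0.4472)·(-2) + (-0.5963)·(-3) + 0.5963·(-4) = 1.4907.
u_2 = v_2 − 1.4907·e_1 = (-3.5556, -1.3333, -2.1111, -4.8889).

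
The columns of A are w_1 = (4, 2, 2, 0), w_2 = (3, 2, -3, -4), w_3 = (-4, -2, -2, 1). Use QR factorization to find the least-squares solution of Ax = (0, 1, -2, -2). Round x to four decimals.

w_1 = (4, 2, 2, 0); ‖w_1‖ = 4.8990, so e_1 = (0.8165, 0.4082, 0.4082, 0.0000).
e_1·w_2 = 0.8165·3 + 0.4082·2 + 0.4082·(-3) + 0.0000·(-4) = 2.0412.
u_2 = w_2 − 2.0412·e_1 = (1.3333, 1.1667, -3.8333, -4.0000).
‖u_2‖ = 5.8166, so e_2 = (0.2292, 0.2006, -0.6590, -0.6877).
e_1·w_3 = 0.8165·(-4) + 0.4082·(-2) + 0.4082·(-2) + 0.0000·1 = -4.8990; e_2·w_3 = 0.2292·(-4) + 0.2006·(-2) + (-0.6590)·(-2) + (-0.6877)·1 = -0.6877.
u_3 = w_3 + 4.8990·e_1 + 0.6877·e_2 = (0.1576, 0.1379, -0.4532, 0.5271).
‖u_3‖ = 0.7260, so e_3 = (0.2171, 0.1900, -0.6242, 0.7260).
Qᵀb = (-0.4082, 2.8940, -0.0136).
Back-substitute: x_3 = -0.0136/0.7260 = -0.0187.
x_2 = (2.8940 + 0.6877·(-0.0187))/5.8166 = 0.4953.
x_1 = (-0.4082 − 2.0412·0.4953 + 4.8990·(-0.0187))/4.8990 = -0.3084.

x = (-0.3084, 0.4953, -0.0187)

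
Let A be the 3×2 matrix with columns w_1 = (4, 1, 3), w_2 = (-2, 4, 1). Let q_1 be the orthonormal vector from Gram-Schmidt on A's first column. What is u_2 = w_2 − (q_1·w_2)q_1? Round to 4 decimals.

u_2 = (-1.8462, 4.0385, 1.1154)

w_1 = (4, 1, 3); ‖w_1‖ = 5.0990, so q_1 = (0.7845, 0.1961, 0.5883).
q_1·w_2 = 0.7845·(-2) + 0.1961·4 + 0.5883·1 = -0.1961.
u_2 = w_2 + 0.1961·q_1 = (-1.8462, 4.0385, 1.1154).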